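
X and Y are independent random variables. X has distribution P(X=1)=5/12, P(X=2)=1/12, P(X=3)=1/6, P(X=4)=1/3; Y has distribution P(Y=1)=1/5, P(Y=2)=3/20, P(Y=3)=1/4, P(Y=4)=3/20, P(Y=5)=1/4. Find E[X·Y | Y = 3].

29/4

P(Y = 3) = 1/4.
Summing XY·P(x,y) over outcomes with Y = 3 gives 29/16.
E[X·Y | Y = 3] = (29/16) / (1/4) = 29/4.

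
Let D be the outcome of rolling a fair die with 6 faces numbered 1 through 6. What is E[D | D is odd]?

3

Given D is odd, D is equally likely to be any of {1, 3, 5}.
E[D | D is odd] = (1 + 3 + 5) / 3 = 3.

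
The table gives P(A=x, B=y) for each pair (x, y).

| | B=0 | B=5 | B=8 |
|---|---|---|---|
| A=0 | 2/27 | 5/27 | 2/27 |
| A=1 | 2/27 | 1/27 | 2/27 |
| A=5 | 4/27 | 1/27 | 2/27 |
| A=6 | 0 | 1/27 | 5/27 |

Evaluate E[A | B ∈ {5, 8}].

P(B ∈ {5, 8}) = 19/27.
Σ A·P over the event = 0·(5/27) + 0·(2/27) + 1·(1/27) + 1·(2/27) + 5·(1/27) + 5·(2/27) + 6·(1/27) + 6·(5/27) = 2.
E[A | B ∈ {5, 8}] = (2) / (19/27) = 54/19.

54/19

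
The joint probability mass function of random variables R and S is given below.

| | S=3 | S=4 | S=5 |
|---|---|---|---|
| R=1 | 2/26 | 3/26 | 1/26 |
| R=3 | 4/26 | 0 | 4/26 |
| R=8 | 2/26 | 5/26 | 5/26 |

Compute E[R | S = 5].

P(S = 5) = 5/13.
Σ R·P over the event = 1·(1/26) + 3·(4/26) + 8·(5/26) = 53/26.
E[R | S = 5] = (53/26) / (5/13) = 53/10.

53/10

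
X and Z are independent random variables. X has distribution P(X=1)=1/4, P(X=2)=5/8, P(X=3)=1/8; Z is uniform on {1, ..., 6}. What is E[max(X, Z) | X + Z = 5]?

13/4

P(X + Z = 5) = 1/6.
Summing max(X,Z)·P(x,y) over outcomes with X + Z = 5 gives 13/24.
E[max(X, Z) | X + Z = 5] = (13/24) / (1/6) = 13/4.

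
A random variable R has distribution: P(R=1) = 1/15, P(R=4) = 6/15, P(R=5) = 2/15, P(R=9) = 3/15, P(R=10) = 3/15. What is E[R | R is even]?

6

P(R is even) = 3/5.
Σ over the event: 4·2/5 + 10·1/5 = 18/5.
E[R | R is even] = (18/5) / (3/5) = 6.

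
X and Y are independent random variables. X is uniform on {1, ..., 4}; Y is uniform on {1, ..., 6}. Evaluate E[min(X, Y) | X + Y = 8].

P(X + Y = 8) = 1/8.
Summing min(X,Y)·P(x,y) over outcomes with X + Y = 8 gives 3/8.
E[min(X, Y) | X + Y = 8] = (3/8) / (1/8) = 3.

3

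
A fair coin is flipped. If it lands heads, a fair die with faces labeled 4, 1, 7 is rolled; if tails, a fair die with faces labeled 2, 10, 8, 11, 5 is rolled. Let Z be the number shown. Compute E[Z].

28/5

E[Z | heads] = (4+1+7)/3 = 4.
E[Z | tails] = (2+10+8+11+5)/5 = 36/5.
By the law of total expectation,
E[Z] = (1/2)·(4) + (1/2)·(36/5) = 28/5.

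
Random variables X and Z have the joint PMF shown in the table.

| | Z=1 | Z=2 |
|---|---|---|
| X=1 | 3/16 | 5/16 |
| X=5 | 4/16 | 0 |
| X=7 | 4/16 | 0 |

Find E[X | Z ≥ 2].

1

P(Z ≥ 2) = 5/16.
Summing X·P(X=x,Z=y) over the conditioning event gives 5/16.
E[X | Z ≥ 2] = (5/16) / (5/16) = 1.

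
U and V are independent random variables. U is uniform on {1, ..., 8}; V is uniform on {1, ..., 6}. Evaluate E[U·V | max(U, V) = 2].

8/3

Outcomes with max(U, V) = 2: (1,2), (2,1), (2,2), each with probability 1/48.
E[U·V | max(U, V) = 2] = (2 + 2 + 4) / 3 = 8/3.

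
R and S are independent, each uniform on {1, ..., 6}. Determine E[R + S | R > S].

P(R > S) = 5/12.
Summing (R+S)·P(x,y) over outcomes with R > S gives 35/12.
E[R + S | R > S] = (35/12) / (5/12) = 7.

7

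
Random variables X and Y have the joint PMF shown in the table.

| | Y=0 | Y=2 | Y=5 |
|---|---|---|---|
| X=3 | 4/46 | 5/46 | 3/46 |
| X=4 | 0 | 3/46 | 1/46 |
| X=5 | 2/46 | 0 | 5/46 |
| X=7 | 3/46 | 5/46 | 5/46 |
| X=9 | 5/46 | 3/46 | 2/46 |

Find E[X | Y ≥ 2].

45/8

P(Y ≥ 2) = 16/23.
Summing X·P(X=x,Y=y) over the conditioning event gives 90/23.
E[X | Y ≥ 2] = (90/23) / (16/23) = 45/8.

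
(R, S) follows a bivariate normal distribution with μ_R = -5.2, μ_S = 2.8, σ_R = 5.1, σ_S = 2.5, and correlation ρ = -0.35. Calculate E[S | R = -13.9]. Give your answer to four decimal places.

4.2926

E[S | R=x] = μ_S + ρ(σ_S/σ_R)(x − μ_R) for jointly normal variables.
E[S | R=-13.9] = 2.8 + (-0.35)·(2.5/5.1)·(-13.9 − (-5.2)) = 2.8 + (-0.1715686)·(-8.7) = 4.2926.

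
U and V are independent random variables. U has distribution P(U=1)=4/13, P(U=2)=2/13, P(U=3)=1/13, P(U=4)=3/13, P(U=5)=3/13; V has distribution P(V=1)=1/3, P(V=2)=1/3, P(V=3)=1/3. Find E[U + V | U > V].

P(U > V) = 22/39.
Summing (U+V)·P(x,y) over outcomes with U > V gives 44/13.
E[U + V | U > V] = (44/13) / (22/39) = 6.

6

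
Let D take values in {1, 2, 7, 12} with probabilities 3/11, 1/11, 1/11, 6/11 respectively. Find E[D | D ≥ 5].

P(D ≥ 5) = 7/11.
Σ over the event: 7·1/11 + 12·6/11 = 79/11.
E[D | D ≥ 5] = (79/11) / (7/11) = 79/7.

79/7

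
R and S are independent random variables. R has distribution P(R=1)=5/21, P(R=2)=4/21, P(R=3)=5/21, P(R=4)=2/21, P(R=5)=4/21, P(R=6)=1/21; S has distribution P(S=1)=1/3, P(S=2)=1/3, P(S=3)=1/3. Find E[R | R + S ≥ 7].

P(R + S ≥ 7) = 13/63.
Summing R·P(x,y) over outcomes with R + S ≥ 7 gives 22/21.
E[R | R + S ≥ 7] = (22/21) / (13/63) = 66/13.

66/13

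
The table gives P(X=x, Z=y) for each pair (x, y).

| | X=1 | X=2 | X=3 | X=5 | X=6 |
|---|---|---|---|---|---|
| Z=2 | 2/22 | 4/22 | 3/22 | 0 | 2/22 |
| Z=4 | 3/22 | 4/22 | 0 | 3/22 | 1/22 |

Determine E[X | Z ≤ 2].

31/11

P(Z ≤ 2) = 1/2.
Σ X·P over the event = 1·(2/22) + 2·(4/22) + 3·(3/22) + 6·(2/22) = 31/22.
E[X | Z ≤ 2] = (31/22) / (1/2) = 31/11.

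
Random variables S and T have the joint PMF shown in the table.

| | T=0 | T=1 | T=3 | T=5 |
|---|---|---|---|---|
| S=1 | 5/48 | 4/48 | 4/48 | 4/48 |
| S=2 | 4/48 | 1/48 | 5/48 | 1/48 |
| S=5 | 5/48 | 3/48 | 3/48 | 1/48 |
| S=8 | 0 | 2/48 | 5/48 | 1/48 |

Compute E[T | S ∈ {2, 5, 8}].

P(S ∈ {2, 5, 8}) = 31/48.
Summing T·P(S=x,T=y) over the conditioning event gives 5/4.
E[T | S ∈ {2, 5, 8}] = (5/4) / (31/48) = 60/31.

60/31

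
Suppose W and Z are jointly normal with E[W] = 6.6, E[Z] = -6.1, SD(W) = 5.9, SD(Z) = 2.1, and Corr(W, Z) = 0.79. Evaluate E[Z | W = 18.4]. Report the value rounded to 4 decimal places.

The regression of Z on W has slope ρ·σ_Z/σ_W and passes through (μ_W, μ_Z).
E[Z | W=18.4] = -6.1 + (0.79)·(2.1/5.9)·(18.4 − (6.6)) = -6.1 + (0.28119)·(11.8) = -2.7820.

-2.7820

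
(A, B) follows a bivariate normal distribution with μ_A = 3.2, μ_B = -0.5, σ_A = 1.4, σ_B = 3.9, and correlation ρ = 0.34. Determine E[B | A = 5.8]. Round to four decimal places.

1.9626

E[B | A=x] = μ_B + ρ(σ_B/σ_A)(x − μ_A) for jointly normal variables.
E[B | A=5.8] = -0.5 + (0.34)·(3.9/1.4)·(5.8 − (3.2)) = -0.5 + (0.94714)·(2.6) = 1.9626.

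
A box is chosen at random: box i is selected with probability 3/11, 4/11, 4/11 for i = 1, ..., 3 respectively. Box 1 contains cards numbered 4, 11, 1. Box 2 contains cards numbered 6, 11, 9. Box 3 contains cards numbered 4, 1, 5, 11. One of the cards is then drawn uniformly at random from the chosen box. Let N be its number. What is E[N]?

E[N | box 1] = (4+11+1)/3 = 16/3.
E[N | box 2] = (6+11+9)/3 = 26/3.
E[N | box 3] = (4+1+5+11)/4 = 21/4.
E[N] = (3/11)·(16/3) + (4/11)·(26/3) + (4/11)·(21/4) = 215/33.

215/33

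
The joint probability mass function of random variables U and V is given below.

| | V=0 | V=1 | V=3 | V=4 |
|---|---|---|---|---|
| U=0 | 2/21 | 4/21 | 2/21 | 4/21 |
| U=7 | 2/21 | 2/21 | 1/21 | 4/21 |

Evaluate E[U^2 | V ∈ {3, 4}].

245/11

P(V ∈ {3, 4}) = 11/21.
Σ U^2·P over the event = 0·(2/21) + 0·(4/21) + 49·(1/21) + 49·(4/21) = 35/3.
E[U^2 | V ∈ {3, 4}] = (35/3) / (11/21) = 245/11.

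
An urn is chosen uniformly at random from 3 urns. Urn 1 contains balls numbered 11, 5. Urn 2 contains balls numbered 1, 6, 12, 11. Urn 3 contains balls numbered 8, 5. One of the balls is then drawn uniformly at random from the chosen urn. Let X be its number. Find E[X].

E[X | urn 1] = (11+5)/2 = 8.
E[X | urn 2] = (1+6+12+11)/4 = 15/2.
E[X | urn 3] = (8+5)/2 = 13/2.
E[X] = (1/3)·(8) + (1/3)·(15/2) + (1/3)·(13/2) = 22/3.

22/3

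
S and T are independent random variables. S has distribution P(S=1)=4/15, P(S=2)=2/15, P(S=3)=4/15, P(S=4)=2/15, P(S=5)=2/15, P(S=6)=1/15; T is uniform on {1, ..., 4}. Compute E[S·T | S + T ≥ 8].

P(S + T ≥ 8) = 3/20.
Summing ST·P(x,y) over outcomes with S + T ≥ 8 gives 13/5.
E[S·T | S + T ≥ 8] = (13/5) / (3/20) = 52/3.

52/3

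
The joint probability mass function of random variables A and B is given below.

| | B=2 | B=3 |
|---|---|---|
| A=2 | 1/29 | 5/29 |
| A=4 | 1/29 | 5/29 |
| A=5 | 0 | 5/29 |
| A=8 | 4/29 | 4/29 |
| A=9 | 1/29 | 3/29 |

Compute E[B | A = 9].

11/4

P(A = 9) = 4/29.
Σ B·P over the event = 2·(1/29) + 3·(3/29) = 11/29.
E[B | A = 9] = (11/29) / (4/29) = 11/4.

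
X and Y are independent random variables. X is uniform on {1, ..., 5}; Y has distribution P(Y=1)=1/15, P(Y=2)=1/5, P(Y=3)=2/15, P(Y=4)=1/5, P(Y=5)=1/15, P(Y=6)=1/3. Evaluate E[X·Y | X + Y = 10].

P(X + Y = 10) = 2/25.
Summing XY·P(x,y) over outcomes with X + Y = 10 gives 29/15.
E[X·Y | X + Y = 10] = (29/15) / (2/25) = 145/6.

145/6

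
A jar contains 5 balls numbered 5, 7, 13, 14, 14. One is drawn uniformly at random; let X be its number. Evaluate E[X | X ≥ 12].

P(X ≥ 12) = 3/5.
Σ over the event: 13·1/5 + 14·2/5 = 41/5.
E[X | X ≥ 12] = (41/5) / (3/5) = 41/3.

41/3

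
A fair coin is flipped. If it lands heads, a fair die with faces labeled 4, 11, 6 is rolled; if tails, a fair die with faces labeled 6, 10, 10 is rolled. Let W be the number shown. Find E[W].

47/6

E[W | heads] = (4+11+6)/3 = 7.
E[W | tails] = (6+10+10)/3 = 26/3.
E[W] = (1/2)·(7) + (1/2)·(26/3) = 47/6.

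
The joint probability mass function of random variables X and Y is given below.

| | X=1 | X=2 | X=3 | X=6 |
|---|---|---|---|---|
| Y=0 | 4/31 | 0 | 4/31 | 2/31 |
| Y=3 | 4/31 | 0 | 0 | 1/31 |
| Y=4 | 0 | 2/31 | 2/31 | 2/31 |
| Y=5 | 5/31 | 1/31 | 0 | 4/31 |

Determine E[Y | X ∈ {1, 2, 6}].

81/25

P(X ∈ {1, 2, 6}) = 25/31.
Summing Y·P(X=x,Y=y) over the conditioning event gives 81/31.
E[Y | X ∈ {1, 2, 6}] = (81/31) / (25/31) = 81/25.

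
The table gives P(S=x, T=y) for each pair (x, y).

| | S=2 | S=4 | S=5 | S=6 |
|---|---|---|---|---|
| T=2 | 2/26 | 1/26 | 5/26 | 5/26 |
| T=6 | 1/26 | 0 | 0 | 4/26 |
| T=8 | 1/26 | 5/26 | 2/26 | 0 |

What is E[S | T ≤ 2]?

P(T ≤ 2) = 1/2.
Σ S·P over the event = 2·(2/26) + 4·(1/26) + 5·(5/26) + 6·(5/26) = 63/26.
E[S | T ≤ 2] = (63/26) / (1/2) = 63/13.

63/13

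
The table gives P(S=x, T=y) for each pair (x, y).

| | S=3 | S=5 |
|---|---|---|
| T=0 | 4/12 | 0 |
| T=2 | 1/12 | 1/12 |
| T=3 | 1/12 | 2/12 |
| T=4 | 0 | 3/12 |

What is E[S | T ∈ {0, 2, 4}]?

P(T ∈ {0, 2, 4}) = 3/4.
Summing S·P(S=x,T=y) over the conditioning event gives 35/12.
E[S | T ∈ {0, 2, 4}] = (35/12) / (3/4) = 35/9.

35/9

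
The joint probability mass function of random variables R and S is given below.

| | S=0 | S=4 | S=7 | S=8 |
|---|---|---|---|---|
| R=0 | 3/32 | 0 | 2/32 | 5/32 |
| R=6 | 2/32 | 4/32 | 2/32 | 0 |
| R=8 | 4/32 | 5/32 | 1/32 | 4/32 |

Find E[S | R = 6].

15/4

P(R = 6) = 1/4.
Σ S·P over the event = 0·(2/32) + 4·(4/32) + 7·(2/32) = 15/16.
E[S | R = 6] = (15/16) / (1/4) = 15/4.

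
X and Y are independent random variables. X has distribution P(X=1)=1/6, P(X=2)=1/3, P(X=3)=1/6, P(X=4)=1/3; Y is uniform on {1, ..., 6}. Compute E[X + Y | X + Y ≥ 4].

211/32

P(X + Y ≥ 4) = 8/9.
Summing (X+Y)·P(x,y) over outcomes with X + Y ≥ 4 gives 211/36.
E[X + Y | X + Y ≥ 4] = (211/36) / (8/9) = 211/32.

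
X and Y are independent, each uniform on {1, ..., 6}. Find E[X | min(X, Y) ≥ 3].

P(min(X, Y) ≥ 3) = 4/9.
Summing X·P(x,y) over outcomes with min(X, Y) ≥ 3 gives 2.
E[X | min(X, Y) ≥ 3] = (2) / (4/9) = 9/2.

9/2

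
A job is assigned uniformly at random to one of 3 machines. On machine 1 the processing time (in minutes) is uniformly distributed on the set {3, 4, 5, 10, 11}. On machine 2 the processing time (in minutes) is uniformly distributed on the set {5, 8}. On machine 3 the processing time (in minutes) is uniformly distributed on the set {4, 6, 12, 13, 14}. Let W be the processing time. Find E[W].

E[W | machine 1] = (3+4+5+10+11)/5 = 33/5.
E[W | machine 2] = (5+8)/2 = 13/2.
E[W | machine 3] = (4+6+12+13+14)/5 = 49/5.
E[W] = (1/3)·(33/5) + (1/3)·(13/2) + (1/3)·(49/5) = 229/30.

229/30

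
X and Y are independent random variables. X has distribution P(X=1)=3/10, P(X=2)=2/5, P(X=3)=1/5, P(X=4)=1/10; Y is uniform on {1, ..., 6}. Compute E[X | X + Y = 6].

P(X + Y = 6) = 1/6.
Summing X·P(x,y) over outcomes with X + Y = 6 gives 7/20.
E[X | X + Y = 6] = (7/20) / (1/6) = 21/10.

21/10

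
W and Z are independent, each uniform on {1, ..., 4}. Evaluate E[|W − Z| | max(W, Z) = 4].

P(max(W, Z) = 4) = 7/16.
Summing |W−Z|·P(x,y) over outcomes with max(W, Z) = 4 gives 3/4.
E[|W − Z| | max(W, Z) = 4] = (3/4) / (7/16) = 12/7.

12/7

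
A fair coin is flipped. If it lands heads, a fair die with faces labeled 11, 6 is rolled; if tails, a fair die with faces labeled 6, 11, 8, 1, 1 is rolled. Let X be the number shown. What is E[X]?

139/20

E[X | heads] = (11+6)/2 = 17/2.
E[X | tails] = (6+11+8+1+1)/5 = 27/5.
E[X] = (1/2)·(17/2) + (1/2)·(27/5) = 139/20.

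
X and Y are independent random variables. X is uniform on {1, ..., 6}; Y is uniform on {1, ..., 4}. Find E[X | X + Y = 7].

Outcomes with X + Y = 7: (3,4), (4,3), (5,2), (6,1), each with probability 1/24.
E[X | X + Y = 7] = (3 + 4 + 5 + 6) / 4 = 9/2.

9/2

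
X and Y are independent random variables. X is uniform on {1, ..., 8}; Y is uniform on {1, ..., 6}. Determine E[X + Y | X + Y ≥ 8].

272/27

P(X + Y ≥ 8) = 9/16.
Summing (X+Y)·P(x,y) over outcomes with X + Y ≥ 8 gives 17/3.
E[X + Y | X + Y ≥ 8] = (17/3) / (9/16) = 272/27.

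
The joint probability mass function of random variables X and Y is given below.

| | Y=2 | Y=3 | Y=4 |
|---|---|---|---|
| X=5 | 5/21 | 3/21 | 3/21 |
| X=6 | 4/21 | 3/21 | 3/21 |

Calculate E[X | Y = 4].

P(Y = 4) = 2/7.
Summing X·P(X=x,Y=y) over the conditioning event gives 11/7.
E[X | Y = 4] = (11/7) / (2/7) = 11/2.

11/2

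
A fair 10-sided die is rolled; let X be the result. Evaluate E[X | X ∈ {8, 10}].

9

P(X ∈ {8, 10}) = 1/5.
Σ over the event: 8·1/10 + 10·1/10 = 9/5.
E[X | X ∈ {8, 10}] = (9/5) / (1/5) = 9.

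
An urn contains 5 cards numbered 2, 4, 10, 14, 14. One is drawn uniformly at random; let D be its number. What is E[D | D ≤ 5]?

P(D ≤ 5) = 2/5.
Σ over the event: 2·1/5 + 4·1/5 = 6/5.
E[D | D ≤ 5] = (6/5) / (2/5) = 3.

3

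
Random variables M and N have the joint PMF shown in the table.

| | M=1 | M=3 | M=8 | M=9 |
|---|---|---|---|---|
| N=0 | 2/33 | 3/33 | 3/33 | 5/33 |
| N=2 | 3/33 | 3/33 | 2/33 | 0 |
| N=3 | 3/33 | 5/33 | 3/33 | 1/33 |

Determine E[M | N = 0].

80/13

P(N = 0) = 13/33.
Σ M·P over the event = 1·(2/33) + 3·(3/33) + 8·(3/33) + 9·(5/33) = 80/33.
E[M | N = 0] = (80/33) / (13/33) = 80/13.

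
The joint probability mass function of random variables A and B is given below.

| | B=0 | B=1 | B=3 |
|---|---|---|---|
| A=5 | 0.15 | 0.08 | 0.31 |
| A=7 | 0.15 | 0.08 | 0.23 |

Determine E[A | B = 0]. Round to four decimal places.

P(B = 0) = 0.30.
Summing A·P(A=x,B=y) over the conditioning event gives 1.80.
E[A | B = 0] = (1.80) / (0.30) = 6.0000.

6.0000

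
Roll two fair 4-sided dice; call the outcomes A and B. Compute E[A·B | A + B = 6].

P(A + B = 6) = 3/16.
Summing AB·P(x,y) over outcomes with A + B = 6 gives 25/16.
E[A·B | A + B = 6] = (25/16) / (3/16) = 25/3.

25/3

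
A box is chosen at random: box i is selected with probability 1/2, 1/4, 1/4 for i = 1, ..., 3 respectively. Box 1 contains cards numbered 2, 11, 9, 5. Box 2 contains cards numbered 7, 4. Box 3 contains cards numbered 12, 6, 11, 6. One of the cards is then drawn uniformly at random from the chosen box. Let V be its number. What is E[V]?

111/16

E[V | box 1] = (2+11+9+5)/4 = 27/4.
E[V | box 2] = (7+4)/2 = 11/2.
E[V | box 3] = (12+6+11+6)/4 = 35/4.
By the law of total expectation,
E[V] = (1/2)·(27/4) + (1/4)·(11/2) + (1/4)·(35/4) = 111/16.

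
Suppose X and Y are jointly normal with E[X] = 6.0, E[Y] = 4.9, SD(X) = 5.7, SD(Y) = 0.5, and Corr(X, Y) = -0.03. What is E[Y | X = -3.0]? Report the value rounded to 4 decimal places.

E[Y | X=x] = μ_Y + ρ(σ_Y/σ_X)(x − μ_X) for jointly normal variables.
E[Y | X=-3.0] = 4.9 + (-0.03)·(0.5/5.7)·(-3.0 − (6.0)) = 4.9 + (-0.0026316)·(-9) = 4.9237.

4.9237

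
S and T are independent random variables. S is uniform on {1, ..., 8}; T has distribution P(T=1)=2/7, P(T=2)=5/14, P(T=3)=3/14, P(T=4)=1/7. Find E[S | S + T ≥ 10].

127/17

P(S + T ≥ 10) = 17/112.
Summing S·P(x,y) over outcomes with S + T ≥ 10 gives 127/112.
E[S | S + T ≥ 10] = (127/112) / (17/112) = 127/17.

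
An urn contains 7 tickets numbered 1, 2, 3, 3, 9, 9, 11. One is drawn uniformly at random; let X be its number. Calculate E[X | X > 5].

29/3

P(X > 5) = 3/7.
Σ over the event: 9·2/7 + 11·1/7 = 29/7.
E[X | X > 5] = (29/7) / (3/7) = 29/3.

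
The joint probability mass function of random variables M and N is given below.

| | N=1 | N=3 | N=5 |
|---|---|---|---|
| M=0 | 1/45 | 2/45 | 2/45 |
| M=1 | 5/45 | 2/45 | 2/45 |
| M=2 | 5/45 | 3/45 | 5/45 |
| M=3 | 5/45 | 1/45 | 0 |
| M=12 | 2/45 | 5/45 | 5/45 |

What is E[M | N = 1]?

P(N = 1) = 2/5.
Σ M·P over the event = 0·(1/45) + 1·(5/45) + 2·(5/45) + 3·(5/45) + 12·(2/45) = 6/5.
E[M | N = 1] = (6/5) / (2/5) = 3.

3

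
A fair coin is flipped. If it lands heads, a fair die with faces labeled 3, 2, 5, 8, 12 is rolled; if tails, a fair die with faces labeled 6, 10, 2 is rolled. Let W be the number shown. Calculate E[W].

E[W | heads] = (3+2+5+8+12)/5 = 6.
E[W | tails] = (6+10+2)/3 = 6.
By the law of total expectation,
E[W] = (1/2)·(6) + (1/2)·(6) = 6.

6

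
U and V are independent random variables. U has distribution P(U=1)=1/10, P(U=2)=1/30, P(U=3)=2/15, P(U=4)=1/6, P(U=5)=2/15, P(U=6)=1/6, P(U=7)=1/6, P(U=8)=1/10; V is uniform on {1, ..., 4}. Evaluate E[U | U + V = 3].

P(U + V = 3) = 1/30.
Summing U·P(x,y) over outcomes with U + V = 3 gives 1/24.
E[U | U + V = 3] = (1/24) / (1/30) = 5/4.

5/4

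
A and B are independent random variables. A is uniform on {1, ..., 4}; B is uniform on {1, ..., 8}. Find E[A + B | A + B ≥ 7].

80/9

P(A + B ≥ 7) = 9/16.
Summing (A+B)·P(x,y) over outcomes with A + B ≥ 7 gives 5.
E[A + B | A + B ≥ 7] = (5) / (9/16) = 80/9.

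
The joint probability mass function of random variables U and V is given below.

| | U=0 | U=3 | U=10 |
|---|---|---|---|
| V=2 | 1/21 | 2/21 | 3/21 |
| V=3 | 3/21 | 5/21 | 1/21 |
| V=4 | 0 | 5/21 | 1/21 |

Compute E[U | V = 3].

25/9

P(V = 3) = 3/7.
Σ U·P over the event = 0·(3/21) + 3·(5/21) + 10·(1/21) = 25/21.
E[U | V = 3] = (25/21) / (3/7) = 25/9.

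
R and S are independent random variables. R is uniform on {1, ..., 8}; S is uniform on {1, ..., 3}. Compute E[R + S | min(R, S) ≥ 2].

P(min(R, S) ≥ 2) = 7/12.
Summing (R+S)·P(x,y) over outcomes with min(R, S) ≥ 2 gives 35/8.
E[R + S | min(R, S) ≥ 2] = (35/8) / (7/12) = 15/2.

15/2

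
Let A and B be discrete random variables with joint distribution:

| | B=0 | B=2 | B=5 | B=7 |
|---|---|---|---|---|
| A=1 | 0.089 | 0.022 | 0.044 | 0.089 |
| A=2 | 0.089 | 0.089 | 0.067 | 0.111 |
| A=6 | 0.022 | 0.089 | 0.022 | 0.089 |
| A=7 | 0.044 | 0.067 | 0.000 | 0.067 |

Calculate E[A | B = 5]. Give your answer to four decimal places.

2.3308

P(B = 5) = 0.133.
Σ A·P over the event = 1·(0.044) + 2·(0.067) + 6·(0.022) = 0.310.
E[A | B = 5] = (0.310) / (0.133) = 2.3308.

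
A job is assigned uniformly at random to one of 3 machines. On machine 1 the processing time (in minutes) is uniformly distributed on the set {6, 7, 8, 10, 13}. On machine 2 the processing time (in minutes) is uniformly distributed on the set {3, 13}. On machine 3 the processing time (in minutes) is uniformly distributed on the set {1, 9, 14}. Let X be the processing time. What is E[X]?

124/15

E[X | machine 1] = (6+7+8+10+13)/5 = 44/5.
E[X | machine 2] = (3+13)/2 = 8.
E[X | machine 3] = (1+9+14)/3 = 8.
By the law of total expectation,
E[X] = (1/3)·(44/5) + (1/3)·(8) + (1/3)·(8) = 124/15.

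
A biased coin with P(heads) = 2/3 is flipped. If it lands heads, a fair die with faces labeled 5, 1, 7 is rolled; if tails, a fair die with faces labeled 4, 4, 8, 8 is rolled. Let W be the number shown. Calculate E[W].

E[W | heads] = (5+1+7)/3 = 13/3.
E[W | tails] = (4+4+8+8)/4 = 6.
By the law of total expectation,
E[W] = (2/3)·(13/3) + (1/3)·(6) = 44/9.

44/9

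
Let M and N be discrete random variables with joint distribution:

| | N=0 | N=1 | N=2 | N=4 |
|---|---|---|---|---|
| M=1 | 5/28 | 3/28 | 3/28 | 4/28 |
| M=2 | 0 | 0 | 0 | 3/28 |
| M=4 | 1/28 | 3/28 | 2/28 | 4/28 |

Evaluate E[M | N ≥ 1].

P(N ≥ 1) = 11/14.
Σ M·P over the event = 1·(3/28) + 1·(3/28) + 1·(4/28) + 2·(3/28) + 4·(3/28) + 4·(2/28) + 4·(4/28) = 13/7.
E[M | N ≥ 1] = (13/7) / (11/14) = 26/11.

26/11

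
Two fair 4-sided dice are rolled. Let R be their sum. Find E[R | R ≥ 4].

P(R ≥ 4) = 13/16.
Σ over the event: 4·3/16 + 5·1/4 + 6·3/16 + 7·1/8 + 8·1/16 = 9/2.
E[R | R ≥ 4] = (9/2) / (13/16) = 72/13.

72/13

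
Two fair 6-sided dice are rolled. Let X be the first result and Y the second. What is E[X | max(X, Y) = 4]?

Outcomes with max(X, Y) = 4: (1,4), (2,4), (3,4), (4,1), (4,2), (4,3), (4,4), each with probability 1/36.
E[X | max(X, Y) = 4] = (1 + 2 + 3 + 4 + 4 + 4 + 4) / 7 = 22/7.

22/7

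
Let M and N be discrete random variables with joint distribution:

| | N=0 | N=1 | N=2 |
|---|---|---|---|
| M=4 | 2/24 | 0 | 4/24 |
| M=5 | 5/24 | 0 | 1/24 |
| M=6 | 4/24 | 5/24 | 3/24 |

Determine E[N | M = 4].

P(M = 4) = 1/4.
Σ N·P over the event = 0·(2/24) + 2·(4/24) = 1/3.
E[N | M = 4] = (1/3) / (1/4) = 4/3.

4/3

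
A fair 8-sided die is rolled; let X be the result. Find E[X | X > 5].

Given X > 5, X is equally likely to be any of {6, 7, 8}.
E[X | X > 5] = (6 + 7 + 8) / 3 = 7.

7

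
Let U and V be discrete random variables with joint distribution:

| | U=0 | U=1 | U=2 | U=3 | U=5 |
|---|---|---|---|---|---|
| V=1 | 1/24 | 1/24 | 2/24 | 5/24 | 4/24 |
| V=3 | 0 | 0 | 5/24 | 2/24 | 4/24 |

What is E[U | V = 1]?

40/13

P(V = 1) = 13/24.
Σ U·P over the event = 0·(1/24) + 1·(1/24) + 2·(2/24) + 3·(5/24) + 5·(4/24) = 5/3.
E[U | V = 1] = (5/3) / (13/24) = 40/13.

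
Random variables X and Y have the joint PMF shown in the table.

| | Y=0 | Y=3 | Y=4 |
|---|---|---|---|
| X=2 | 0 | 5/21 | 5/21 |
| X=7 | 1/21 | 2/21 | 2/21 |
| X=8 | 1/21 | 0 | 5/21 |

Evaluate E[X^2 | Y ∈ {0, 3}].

P(Y ∈ {0, 3}) = 3/7.
Σ X^2·P over the event = 4·(5/21) + 49·(1/21) + 49·(2/21) + 64·(1/21) = 11.
E[X^2 | Y ∈ {0, 3}] = (11) / (3/7) = 77/3.

77/3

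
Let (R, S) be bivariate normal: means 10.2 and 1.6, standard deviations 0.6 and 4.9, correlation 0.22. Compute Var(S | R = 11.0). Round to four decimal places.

For a bivariate normal, Var(S | R=x) = σ_S²(1 − ρ²).
Var(S | R=11.0) = (4.9)²·(1 − (0.22)²) = 24.01·0.9516 = 22.8479.

22.8479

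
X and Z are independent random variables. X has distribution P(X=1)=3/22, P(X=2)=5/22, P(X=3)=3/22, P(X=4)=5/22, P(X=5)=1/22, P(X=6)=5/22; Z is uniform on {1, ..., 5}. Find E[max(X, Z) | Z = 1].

P(Z = 1) = 1/5.
Summing max(X,Z)·P(x,y) over outcomes with Z = 1 gives 7/10.
E[max(X, Z) | Z = 1] = (7/10) / (1/5) = 7/2.

7/2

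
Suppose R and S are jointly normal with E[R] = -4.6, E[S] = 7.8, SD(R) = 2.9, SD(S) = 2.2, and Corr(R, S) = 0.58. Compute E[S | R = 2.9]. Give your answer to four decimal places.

For a bivariate normal, E[S | R=x] = μ_S + ρ·(σ_S/σ_R)·(x − μ_R).
E[S | R=2.9] = 7.8 + (0.58)·(2.2/2.9)·(2.9 − (-4.6)) = 7.8 + (0.44)·(7.5) = 11.1000.

11.1000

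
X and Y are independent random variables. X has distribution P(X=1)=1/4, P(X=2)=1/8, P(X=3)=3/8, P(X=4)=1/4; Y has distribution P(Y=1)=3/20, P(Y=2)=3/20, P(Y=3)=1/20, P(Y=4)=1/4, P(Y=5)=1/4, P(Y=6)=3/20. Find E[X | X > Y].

116/35

P(X > Y) = 7/32.
Summing X·P(x,y) over outcomes with X > Y gives 29/40.
E[X | X > Y] = (29/40) / (7/32) = 116/35.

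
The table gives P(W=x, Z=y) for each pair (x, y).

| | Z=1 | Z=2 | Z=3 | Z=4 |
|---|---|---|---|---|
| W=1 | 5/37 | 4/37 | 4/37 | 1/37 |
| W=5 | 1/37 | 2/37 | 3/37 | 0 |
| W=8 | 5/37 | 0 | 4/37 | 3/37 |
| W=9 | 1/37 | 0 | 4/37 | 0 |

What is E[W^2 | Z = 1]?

P(Z = 1) = 12/37.
Σ W^2·P over the event = 1·(5/37) + 25·(1/37) + 64·(5/37) + 81·(1/37) = 431/37.
E[W^2 | Z = 1] = (431/37) / (12/37) = 431/12.

431/12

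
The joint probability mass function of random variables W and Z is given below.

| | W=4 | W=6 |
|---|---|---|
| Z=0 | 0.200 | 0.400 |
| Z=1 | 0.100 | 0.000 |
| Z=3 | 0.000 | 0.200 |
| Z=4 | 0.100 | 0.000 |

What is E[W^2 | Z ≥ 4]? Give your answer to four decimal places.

16.0000

P(Z ≥ 4) = 0.100.
Σ W^2·P over the event = 16·(0.100) = 1.600.
E[W^2 | Z ≥ 4] = (1.600) / (0.100) = 16.0000.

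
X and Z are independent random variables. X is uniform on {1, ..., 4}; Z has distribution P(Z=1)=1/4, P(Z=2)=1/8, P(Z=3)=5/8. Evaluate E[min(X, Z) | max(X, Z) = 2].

5/4

P(max(X, Z) = 2) = 1/8.
Summing min(X,Z)·P(x,y) over outcomes with max(X, Z) = 2 gives 5/32.
E[min(X, Z) | max(X, Z) = 2] = (5/32) / (1/8) = 5/4.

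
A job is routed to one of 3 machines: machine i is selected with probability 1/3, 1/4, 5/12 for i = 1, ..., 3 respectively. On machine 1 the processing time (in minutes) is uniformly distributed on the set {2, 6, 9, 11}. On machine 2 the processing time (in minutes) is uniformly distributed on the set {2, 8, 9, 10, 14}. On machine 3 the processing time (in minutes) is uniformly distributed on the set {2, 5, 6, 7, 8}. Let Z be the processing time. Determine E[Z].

409/60

E[Z | machine 1] = (2+6+9+11)/4 = 7.
E[Z | machine 2] = (2+8+9+10+14)/5 = 43/5.
E[Z | machine 3] = (2+5+6+7+8)/5 = 28/5.
By the law of total expectation,
E[Z] = (1/3)·(7) + (1/4)·(43/5) + (5/12)·(28/5) = 409/60.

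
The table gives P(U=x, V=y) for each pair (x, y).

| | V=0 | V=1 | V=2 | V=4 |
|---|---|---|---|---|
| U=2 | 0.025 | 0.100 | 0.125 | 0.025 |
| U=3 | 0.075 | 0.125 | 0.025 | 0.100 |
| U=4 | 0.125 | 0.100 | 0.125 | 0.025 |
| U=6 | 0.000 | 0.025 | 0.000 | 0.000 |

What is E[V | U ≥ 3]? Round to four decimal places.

1.4483

P(U ≥ 3) = 0.725.
Summing V·P(U=x,V=y) over the conditioning event gives 1.050.
E[V | U ≥ 3] = (1.050) / (0.725) = 1.4483.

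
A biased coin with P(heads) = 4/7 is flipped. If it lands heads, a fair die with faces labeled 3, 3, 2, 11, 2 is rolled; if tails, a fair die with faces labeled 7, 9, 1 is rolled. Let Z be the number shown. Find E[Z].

169/35

E[Z | heads] = (3+3+2+11+2)/5 = 21/5.
E[Z | tails] = (7+9+1)/3 = 17/3.
E[Z] = (4/7)·(21/5) + (3/7)·(17/3) = 169/35.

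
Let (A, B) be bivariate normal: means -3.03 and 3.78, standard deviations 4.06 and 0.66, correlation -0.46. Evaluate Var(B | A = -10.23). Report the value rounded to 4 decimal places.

The conditional variance in a bivariate normal is σ_B²(1 − ρ²), independent of x.
Var(B | A=-10.23) = (0.66)²·(1 − (-0.46)²) = 0.4356·0.7884 = 0.3434.

0.3434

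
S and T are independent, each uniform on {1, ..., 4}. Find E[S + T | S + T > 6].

P(S + T > 6) = 3/16.
Summing (S+T)·P(x,y) over outcomes with S + T > 6 gives 11/8.
E[S + T | S + T > 6] = (11/8) / (3/16) = 22/3.

22/3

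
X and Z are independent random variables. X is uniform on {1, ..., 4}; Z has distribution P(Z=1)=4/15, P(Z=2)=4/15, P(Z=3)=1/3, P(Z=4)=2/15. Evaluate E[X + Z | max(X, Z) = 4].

P(max(X, Z) = 4) = 7/20.
Summing (X+Z)·P(x,y) over outcomes with max(X, Z) = 4 gives 131/60.
E[X + Z | max(X, Z) = 4] = (131/60) / (7/20) = 131/21.

131/21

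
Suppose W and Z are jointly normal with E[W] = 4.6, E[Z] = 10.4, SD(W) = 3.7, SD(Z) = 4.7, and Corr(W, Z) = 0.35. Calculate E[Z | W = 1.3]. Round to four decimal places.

8.9328

For a bivariate normal, E[Z | W=x] = μ_Z + ρ·(σ_Z/σ_W)·(x − μ_W).
E[Z | W=1.3] = 10.4 + (0.35)·(4.7/3.7)·(1.3 − (4.6)) = 10.4 + (0.444595)·(-3.3) = 8.9328.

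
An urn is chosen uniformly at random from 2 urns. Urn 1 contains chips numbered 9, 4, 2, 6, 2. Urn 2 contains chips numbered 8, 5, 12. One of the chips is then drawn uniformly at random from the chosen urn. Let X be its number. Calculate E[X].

97/15

E[X | urn 1] = (9+4+2+6+2)/5 = 23/5.
E[X | urn 2] = (8+5+12)/3 = 25/3.
E[X] = (1/2)·(23/5) + (1/2)·(25/3) = 97/15.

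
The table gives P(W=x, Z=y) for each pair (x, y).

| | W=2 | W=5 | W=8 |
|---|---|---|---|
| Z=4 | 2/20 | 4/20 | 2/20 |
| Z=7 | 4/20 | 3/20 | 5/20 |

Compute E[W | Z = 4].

5

P(Z = 4) = 2/5.
Summing W·P(W=x,Z=y) over the conditioning event gives 2.
E[W | Z = 4] = (2) / (2/5) = 5.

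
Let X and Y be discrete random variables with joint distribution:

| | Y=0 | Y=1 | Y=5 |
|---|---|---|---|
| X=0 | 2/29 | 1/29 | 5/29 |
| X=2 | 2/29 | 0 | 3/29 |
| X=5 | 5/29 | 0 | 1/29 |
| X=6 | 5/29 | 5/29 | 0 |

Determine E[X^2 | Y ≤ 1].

493/20

P(Y ≤ 1) = 20/29.
Σ X^2·P over the event = 0·(2/29) + 0·(1/29) + 4·(2/29) + 25·(5/29) + 36·(5/29) + 36·(5/29) = 17.
E[X^2 | Y ≤ 1] = (17) / (20/29) = 493/20.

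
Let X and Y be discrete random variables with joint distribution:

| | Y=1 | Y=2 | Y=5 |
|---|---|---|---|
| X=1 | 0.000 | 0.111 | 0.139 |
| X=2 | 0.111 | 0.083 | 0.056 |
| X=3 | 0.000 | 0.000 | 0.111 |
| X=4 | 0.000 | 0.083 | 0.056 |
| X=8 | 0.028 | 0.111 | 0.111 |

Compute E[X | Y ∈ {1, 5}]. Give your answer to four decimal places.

3.5000

P(Y ∈ {1, 5}) = 0.612.
Summing X·P(X=x,Y=y) over the conditioning event gives 2.142.
E[X | Y ∈ {1, 5}] = (2.142) / (0.612) = 3.5000.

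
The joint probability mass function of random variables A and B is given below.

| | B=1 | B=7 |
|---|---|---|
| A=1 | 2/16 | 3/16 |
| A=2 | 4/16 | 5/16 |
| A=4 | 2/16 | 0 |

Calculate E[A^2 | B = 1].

25/4

P(B = 1) = 1/2.
Σ A^2·P over the event = 1·(2/16) + 4·(4/16) + 16·(2/16) = 25/8.
E[A^2 | B = 1] = (25/8) / (1/2) = 25/4.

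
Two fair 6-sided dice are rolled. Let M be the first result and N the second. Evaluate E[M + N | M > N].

P(M > N) = 5/12.
Summing (M+N)·P(x,y) over outcomes with M > N gives 35/12.
E[M + N | M > N] = (35/12) / (5/12) = 7.

7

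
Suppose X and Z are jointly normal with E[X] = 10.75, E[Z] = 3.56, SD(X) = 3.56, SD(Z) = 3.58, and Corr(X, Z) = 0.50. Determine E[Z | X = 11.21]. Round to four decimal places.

3.7913

E[Z | X=x] = μ_Z + ρ(σ_Z/σ_X)(x − μ_X) for jointly normal variables.
E[Z | X=11.21] = 3.56 + (0.50)·(3.58/3.56)·(11.21 − (10.75)) = 3.56 + (0.50281)·(0.46) = 3.7913.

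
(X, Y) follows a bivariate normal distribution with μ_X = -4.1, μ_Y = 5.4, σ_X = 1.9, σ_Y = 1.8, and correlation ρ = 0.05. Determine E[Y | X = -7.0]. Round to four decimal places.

5.2626

The regression of Y on X has slope ρ·σ_Y/σ_X and passes through (μ_X, μ_Y).
E[Y | X=-7.0] = 5.4 + (0.05)·(1.8/1.9)·(-7.0 − (-4.1)) = 5.4 + (0.047368)·(-2.9) = 5.2626.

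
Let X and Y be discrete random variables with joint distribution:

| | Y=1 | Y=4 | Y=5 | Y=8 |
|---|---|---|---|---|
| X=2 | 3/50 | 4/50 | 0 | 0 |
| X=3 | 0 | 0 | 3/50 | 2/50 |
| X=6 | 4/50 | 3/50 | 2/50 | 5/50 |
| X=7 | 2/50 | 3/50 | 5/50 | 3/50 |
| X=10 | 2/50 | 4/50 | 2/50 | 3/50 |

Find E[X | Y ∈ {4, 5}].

P(Y ∈ {4, 5}) = 13/25.
Summing X·P(X=x,Y=y) over the conditioning event gives 163/50.
E[X | Y ∈ {4, 5}] = (163/50) / (13/25) = 163/26.

163/26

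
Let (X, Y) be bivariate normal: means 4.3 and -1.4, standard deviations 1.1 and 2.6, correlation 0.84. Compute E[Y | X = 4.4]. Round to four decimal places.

-1.2015

For a bivariate normal, E[Y | X=x] = μ_Y + ρ·(σ_Y/σ_X)·(x − μ_X).
E[Y | X=4.4] = -1.4 + (0.84)·(2.6/1.1)·(4.4 − (4.3)) = -1.4 + (1.9855)·(0.1) = -1.2015.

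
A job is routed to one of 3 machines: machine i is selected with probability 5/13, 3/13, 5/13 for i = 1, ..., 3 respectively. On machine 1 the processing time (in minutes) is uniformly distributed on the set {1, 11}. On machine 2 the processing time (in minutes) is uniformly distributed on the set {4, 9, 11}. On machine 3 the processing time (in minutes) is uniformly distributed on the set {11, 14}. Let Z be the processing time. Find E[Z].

233/26

E[Z | machine 1] = (1+11)/2 = 6.
E[Z | machine 2] = (4+9+11)/3 = 8.
E[Z | machine 3] = (11+14)/2 = 25/2.
By the law of total expectation,
E[Z] = (5/13)·(6) + (3/13)·(8) + (5/13)·(25/2) = 233/26.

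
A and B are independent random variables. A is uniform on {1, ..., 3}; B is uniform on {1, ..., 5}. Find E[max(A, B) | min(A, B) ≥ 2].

Outcomes with min(A, B) ≥ 2: (2,2), (2,3), (2,4), (2,5), (3,2), (3,3), (3,4), (3,5), each with probability 1/15.
E[max(A, B) | min(A, B) ≥ 2] = (2 + 3 + 4 + 5 + 3 + 3 + 4 + 5) / 8 = 29/8.

29/8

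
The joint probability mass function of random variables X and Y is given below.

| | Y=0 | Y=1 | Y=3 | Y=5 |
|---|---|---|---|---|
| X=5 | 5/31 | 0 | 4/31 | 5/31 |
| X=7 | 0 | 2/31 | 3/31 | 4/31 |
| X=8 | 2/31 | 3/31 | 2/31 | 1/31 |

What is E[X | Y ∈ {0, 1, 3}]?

136/21

P(Y ∈ {0, 1, 3}) = 21/31.
Summing X·P(X=x,Y=y) over the conditioning event gives 136/31.
E[X | Y ∈ {0, 1, 3}] = (136/31) / (21/31) = 136/21.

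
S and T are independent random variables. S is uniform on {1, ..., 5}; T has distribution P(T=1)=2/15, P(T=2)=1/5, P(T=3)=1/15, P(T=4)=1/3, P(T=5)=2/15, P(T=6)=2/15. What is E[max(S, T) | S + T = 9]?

P(S + T = 9) = 3/25.
Summing max(S,T)·P(x,y) over outcomes with S + T = 9 gives 47/75.
E[max(S, T) | S + T = 9] = (47/75) / (3/25) = 47/9.

47/9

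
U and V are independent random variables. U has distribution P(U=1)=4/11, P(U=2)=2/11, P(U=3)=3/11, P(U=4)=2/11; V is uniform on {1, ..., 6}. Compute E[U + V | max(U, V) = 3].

P(max(U, V) = 3) = 5/22.
Summing (U+V)·P(x,y) over outcomes with max(U, V) = 3 gives 71/66.
E[U + V | max(U, V) = 3] = (71/66) / (5/22) = 71/15.

71/15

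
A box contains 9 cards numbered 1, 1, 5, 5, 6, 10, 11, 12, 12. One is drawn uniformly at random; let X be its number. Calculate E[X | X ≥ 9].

45/4

P(X ≥ 9) = 4/9.
Σ over the event: 10·1/9 + 11·1/9 + 12·2/9 = 5.
E[X | X ≥ 9] = (5) / (4/9) = 45/4.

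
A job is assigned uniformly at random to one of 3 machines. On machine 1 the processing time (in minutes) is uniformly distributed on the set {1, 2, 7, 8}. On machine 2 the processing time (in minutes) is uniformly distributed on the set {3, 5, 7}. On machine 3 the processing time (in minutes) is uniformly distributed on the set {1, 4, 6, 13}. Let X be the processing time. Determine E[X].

E[X | machine 1] = (1+2+7+8)/4 = 9/2.
E[X | machine 2] = (3+5+7)/3 = 5.
E[X | machine 3] = (1+4+6+13)/4 = 6.
By the law of total expectation,
E[X] = (1/3)·(9/2) + (1/3)·(5) + (1/3)·(6) = 31/6.

31/6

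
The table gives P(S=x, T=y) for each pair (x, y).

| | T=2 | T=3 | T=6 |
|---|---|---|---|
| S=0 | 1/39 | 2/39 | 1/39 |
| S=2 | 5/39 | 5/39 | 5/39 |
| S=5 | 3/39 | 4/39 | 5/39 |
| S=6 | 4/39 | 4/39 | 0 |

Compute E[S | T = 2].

P(T = 2) = 1/3.
Σ S·P over the event = 0·(1/39) + 2·(5/39) + 5·(3/39) + 6·(4/39) = 49/39.
E[S | T = 2] = (49/39) / (1/3) = 49/13.

49/13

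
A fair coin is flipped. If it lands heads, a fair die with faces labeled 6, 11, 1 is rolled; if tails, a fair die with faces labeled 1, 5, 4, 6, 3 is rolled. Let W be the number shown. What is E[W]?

49/10

E[W | heads] = (6+11+1)/3 = 6.
E[W | tails] = (1+5+4+6+3)/5 = 19/5.
E[W] = (1/2)·(6) + (1/2)·(19/5) = 49/10.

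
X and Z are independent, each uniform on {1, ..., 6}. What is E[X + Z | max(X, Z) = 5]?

70/9

Outcomes with max(X, Z) = 5: (1,5), (2,5), (3,5), (4,5), (5,1), (5,2), (5,3), (5,4), (5,5), each with probability 1/36.
E[X + Z | max(X, Z) = 5] = (6 + 7 + 8 + 9 + 6 + 7 + 8 + 9 + 10) / 9 = 70/9.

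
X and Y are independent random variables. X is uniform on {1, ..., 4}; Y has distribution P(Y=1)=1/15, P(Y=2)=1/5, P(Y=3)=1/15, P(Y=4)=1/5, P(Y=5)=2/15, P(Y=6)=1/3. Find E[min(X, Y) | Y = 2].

7/4

P(Y = 2) = 1/5.
Summing min(X,Y)·P(x,y) over outcomes with Y = 2 gives 7/20.
E[min(X, Y) | Y = 2] = (7/20) / (1/5) = 7/4.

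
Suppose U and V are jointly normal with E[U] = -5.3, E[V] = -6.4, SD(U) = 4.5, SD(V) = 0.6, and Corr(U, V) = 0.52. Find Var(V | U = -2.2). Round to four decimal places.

0.2627

Var(V | U=x) = (1 − ρ²)·σ_V².
Var(V | U=-2.2) = (0.6)²·(1 − (0.52)²) = 0.36·0.7296 = 0.2627.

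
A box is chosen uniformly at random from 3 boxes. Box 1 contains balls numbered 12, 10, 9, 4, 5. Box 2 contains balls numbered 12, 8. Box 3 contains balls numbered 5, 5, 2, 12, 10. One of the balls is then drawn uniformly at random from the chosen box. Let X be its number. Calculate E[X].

124/15

E[X | box 1] = (12+10+9+4+5)/5 = 8.
E[X | box 2] = (12+8)/2 = 10.
E[X | box 3] = (5+5+2+12+10)/5 = 34/5.
By the law of total expectation,
E[X] = (1/3)·(8) + (1/3)·(10) + (1/3)·(34/5) = 124/15.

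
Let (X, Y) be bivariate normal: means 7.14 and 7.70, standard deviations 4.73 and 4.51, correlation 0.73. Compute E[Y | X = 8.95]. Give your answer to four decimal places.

8.9598

For a bivariate normal, E[Y | X=x] = μ_Y + ρ·(σ_Y/σ_X)·(x − μ_X).
E[Y | X=8.95] = 7.70 + (0.73)·(4.51/4.73)·(8.95 − (7.14)) = 7.70 + (0.696047)·(1.81) = 8.9598.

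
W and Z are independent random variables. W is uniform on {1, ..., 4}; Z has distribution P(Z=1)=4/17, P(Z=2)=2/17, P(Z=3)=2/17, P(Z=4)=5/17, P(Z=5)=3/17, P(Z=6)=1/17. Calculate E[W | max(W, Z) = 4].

P(max(W, Z) = 4) = 7/17.
Summing W·P(x,y) over outcomes with max(W, Z) = 4 gives 41/34.
E[W | max(W, Z) = 4] = (41/34) / (7/17) = 41/14.

41/14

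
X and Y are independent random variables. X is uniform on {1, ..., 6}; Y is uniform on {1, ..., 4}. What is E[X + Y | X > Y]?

47/7

P(X > Y) = 7/12.
Summing (X+Y)·P(x,y) over outcomes with X > Y gives 47/12.
E[X + Y | X > Y] = (47/12) / (7/12) = 47/7.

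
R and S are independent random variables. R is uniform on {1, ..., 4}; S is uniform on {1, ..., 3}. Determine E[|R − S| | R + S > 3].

4/3

Outcomes with R + S > 3: (1,3), (2,2), (2,3), (3,1), (3,2), (3,3), (4,1), (4,2), (4,3), each with probability 1/12.
E[|R − S| | R + S > 3] = (2 + 0 + 1 + 2 + 1 + 0 + 3 + 2 + 1) / 9 = 4/3.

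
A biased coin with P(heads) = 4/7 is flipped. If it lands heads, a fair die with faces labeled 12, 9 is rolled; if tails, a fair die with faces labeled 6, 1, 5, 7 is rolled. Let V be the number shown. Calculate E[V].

225/28

E[V | heads] = (12+9)/2 = 21/2.
E[V | tails] = (6+1+5+7)/4 = 19/4.
E[V] = (4/7)·(21/2) + (3/7)·(19/4) = 225/28.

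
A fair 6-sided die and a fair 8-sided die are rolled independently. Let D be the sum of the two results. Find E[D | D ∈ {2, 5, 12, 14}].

8

P(D ∈ {2, 5, 12, 14}) = 3/16.
Σ over the event: 2·1/48 + 5·1/12 + 12·1/16 + 14·1/48 = 3/2.
E[D | D ∈ {2, 5, 12, 14}] = (3/2) / (3/16) = 8.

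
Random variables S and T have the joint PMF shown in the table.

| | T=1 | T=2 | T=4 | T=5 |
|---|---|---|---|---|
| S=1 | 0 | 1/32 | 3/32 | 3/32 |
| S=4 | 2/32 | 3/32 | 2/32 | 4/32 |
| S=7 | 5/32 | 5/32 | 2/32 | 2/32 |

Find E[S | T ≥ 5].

11/3

P(T ≥ 5) = 9/32.
Σ S·P over the event = 1·(3/32) + 4·(4/32) + 7·(2/32) = 33/32.
E[S | T ≥ 5] = (33/32) / (9/32) = 11/3.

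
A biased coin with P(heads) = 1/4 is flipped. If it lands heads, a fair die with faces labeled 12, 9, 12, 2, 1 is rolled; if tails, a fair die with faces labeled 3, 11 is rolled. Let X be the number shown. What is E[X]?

141/20

E[X | heads] = (12+9+12+2+1)/5 = 36/5.
E[X | tails] = (3+11)/2 = 7.
By the law of total expectation,
E[X] = (1/4)·(36/5) + (3/4)·(7) = 141/20.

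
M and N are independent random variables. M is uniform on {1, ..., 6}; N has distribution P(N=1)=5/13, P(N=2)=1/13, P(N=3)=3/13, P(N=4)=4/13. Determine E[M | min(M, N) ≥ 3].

P(min(M, N) ≥ 3) = 14/39.
Summing M·P(x,y) over outcomes with min(M, N) ≥ 3 gives 21/13.
E[M | min(M, N) ≥ 3] = (21/13) / (14/39) = 9/2.

9/2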